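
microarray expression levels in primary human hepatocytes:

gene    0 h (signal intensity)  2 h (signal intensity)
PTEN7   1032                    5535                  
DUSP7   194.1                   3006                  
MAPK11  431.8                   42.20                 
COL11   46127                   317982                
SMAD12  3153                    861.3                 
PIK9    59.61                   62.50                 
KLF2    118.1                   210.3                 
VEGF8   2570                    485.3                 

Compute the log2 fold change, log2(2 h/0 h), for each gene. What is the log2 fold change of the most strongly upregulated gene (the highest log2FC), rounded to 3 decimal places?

3.953

log2(5535/1032) = 2.423  (PTEN7)
log2(3006/194.1) = 3.953  (DUSP7)
log2(42.20/431.8) = -3.355  (MAPK11)
log2(317982/46127) = 2.785  (COL11)
log2(861.3/3153) = -1.872  (SMAD12)
log2(62.50/59.61) = 0.068  (PIK9)
log2(210.3/118.1) = 0.832  (KLF2)
log2(485.3/2570) = -2.405  (VEGF8)
DUSP7 is most strongly upregulated.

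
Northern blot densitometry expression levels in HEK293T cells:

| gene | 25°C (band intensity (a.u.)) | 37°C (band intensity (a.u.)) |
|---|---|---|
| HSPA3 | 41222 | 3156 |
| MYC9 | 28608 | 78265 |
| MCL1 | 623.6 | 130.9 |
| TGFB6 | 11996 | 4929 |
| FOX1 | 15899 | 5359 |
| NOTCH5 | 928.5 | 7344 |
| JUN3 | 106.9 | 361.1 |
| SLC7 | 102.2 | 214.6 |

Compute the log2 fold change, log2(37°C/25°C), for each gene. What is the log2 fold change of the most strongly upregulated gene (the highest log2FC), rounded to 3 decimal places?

log2(3156/41222) = -3.707  (HSPA3)
log2(78265/28608) = 1.452  (MYC9)
log2(130.9/623.6) = -2.252  (MCL1)
log2(4929/11996) = -1.283  (TGFB6)
log2(5359/15899) = -1.569  (FOX1)
log2(7344/928.5) = 2.984  (NOTCH5)
log2(361.1/106.9) = 1.756  (JUN3)
log2(214.6/102.2) = 1.070  (SLC7)
NOTCH5 is most strongly upregulated.

2.984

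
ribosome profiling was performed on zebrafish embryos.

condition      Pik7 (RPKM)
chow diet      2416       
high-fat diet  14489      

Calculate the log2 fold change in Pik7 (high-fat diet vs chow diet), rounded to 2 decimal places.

Fold change = 14489 / 2416 = 5.9971
log2(5.9971) = 2.584

2.58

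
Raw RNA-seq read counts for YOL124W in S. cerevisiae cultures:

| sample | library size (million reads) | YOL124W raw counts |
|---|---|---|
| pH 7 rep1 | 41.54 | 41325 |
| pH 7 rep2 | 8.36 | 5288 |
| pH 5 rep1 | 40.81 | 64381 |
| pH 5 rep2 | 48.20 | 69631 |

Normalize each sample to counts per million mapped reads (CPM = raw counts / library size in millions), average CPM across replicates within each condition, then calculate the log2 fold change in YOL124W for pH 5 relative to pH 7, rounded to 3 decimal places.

0.893

CPM(pH 7 rep1) = 41325 / 41.54 = 994.8243
CPM(pH 7 rep2) = 5288 / 8.36 = 632.5359
CPM(pH 5 rep1) = 64381 / 40.81 = 1577.5790
CPM(pH 5 rep2) = 69631 / 48.20 = 1444.6266
mean CPM(pH 7) = 813.6801; mean CPM(pH 5) = 1511.1028
Fold change = 1511.1028 / 813.6801 = 1.85712
log2(1.85712) = 0.8931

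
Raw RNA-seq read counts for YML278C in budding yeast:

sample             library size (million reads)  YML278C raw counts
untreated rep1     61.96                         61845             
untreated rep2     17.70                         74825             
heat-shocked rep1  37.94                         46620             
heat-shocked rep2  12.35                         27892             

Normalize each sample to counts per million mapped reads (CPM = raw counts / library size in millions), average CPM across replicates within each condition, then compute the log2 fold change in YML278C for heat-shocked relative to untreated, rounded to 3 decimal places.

CPM(untreated rep1) = 61845 / 61.96 = 998.1440
CPM(untreated rep2) = 74825 / 17.70 = 4227.4011
CPM(heat-shocked rep1) = 46620 / 37.94 = 1228.7823
CPM(heat-shocked rep2) = 27892 / 12.35 = 2258.4615
mean CPM(untreated) = 2612.7725; mean CPM(heat-shocked) = 1743.6219
Fold change = 1743.6219 / 2612.7725 = 0.66735
log2(0.66735) = -0.5835

-0.583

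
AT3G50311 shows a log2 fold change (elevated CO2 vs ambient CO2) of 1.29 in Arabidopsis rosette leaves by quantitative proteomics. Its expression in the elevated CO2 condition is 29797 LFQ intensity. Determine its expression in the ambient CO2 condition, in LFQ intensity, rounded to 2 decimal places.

12185.51

Fold change = 2^(1.29) = 2.4453
ambient CO2 expression = 29797 / 2.4453 = 12185.51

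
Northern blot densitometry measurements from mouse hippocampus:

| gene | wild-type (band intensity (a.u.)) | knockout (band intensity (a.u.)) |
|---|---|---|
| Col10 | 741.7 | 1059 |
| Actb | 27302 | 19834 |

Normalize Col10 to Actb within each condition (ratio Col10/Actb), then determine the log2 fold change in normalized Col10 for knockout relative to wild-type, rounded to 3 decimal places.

0.975

Col10/Actb (wild-type) = 741.7 / 27302 = 0.027167
Col10/Actb (knockout) = 1059 / 19834 = 0.053393
Fold change = 0.053393 / 0.027167 = 1.9654
log2(1.9654) = 0.9748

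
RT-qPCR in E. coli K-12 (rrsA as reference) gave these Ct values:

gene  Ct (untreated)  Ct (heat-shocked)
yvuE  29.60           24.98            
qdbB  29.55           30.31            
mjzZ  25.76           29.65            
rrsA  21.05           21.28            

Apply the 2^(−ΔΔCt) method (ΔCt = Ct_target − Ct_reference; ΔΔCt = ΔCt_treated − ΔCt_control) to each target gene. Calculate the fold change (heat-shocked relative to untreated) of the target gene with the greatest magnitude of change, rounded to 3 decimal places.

28.840

yvuE: ΔΔCt = (24.98−21.28) − (29.60−21.05) = 3.70 − 8.55 = -4.85; fold change = 2^4.85 = 28.840
qdbB: ΔΔCt = (30.31−21.28) − (29.55−21.05) = 9.03 − 8.50 = 0.53; fold change = 2^-0.53 = 0.693
mjzZ: ΔΔCt = (29.65−21.28) − (25.76−21.05) = 8.37 − 4.71 = 3.66; fold change = 2^-3.66 = 0.079
yvuE has the largest |ΔΔCt| = 4.85.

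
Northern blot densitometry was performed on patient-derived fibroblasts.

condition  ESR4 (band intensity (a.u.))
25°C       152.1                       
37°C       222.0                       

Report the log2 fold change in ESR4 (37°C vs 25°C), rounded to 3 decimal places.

Fold change = 222.0 / 152.1 = 1.4596
log2(1.4596) = 0.5455

0.546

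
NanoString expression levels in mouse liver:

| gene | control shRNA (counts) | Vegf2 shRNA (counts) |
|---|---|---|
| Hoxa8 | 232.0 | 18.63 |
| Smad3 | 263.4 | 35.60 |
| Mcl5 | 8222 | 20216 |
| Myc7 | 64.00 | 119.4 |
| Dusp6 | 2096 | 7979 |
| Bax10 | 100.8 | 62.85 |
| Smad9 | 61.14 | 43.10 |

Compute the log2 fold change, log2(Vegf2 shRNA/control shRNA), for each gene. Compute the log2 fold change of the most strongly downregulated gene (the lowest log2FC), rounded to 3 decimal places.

log2(18.63/232.0) = -3.638  (Hoxa8)
log2(35.60/263.4) = -2.887  (Smad3)
log2(20216/8222) = 1.298  (Mcl5)
log2(119.4/64.00) = 0.900  (Myc7)
log2(7979/2096) = 1.929  (Dusp6)
log2(62.85/100.8) = -0.682  (Bax10)
log2(43.10/61.14) = -0.504  (Smad9)
Hoxa8 is most strongly downregulated.

-3.638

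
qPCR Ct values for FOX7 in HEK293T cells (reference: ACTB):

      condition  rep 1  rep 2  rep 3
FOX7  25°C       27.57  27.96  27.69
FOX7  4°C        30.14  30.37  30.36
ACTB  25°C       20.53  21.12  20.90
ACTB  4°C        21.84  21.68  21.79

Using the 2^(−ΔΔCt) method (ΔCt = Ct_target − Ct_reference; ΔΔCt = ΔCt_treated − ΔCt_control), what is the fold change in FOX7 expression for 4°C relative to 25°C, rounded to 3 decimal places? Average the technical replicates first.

Mean Ct: FOX7 25°C 27.740; FOX7 4°C 30.290; ACTB 25°C 20.850; ACTB 4°C 21.770
ΔCt(25°C) = 27.740 − 20.850 = 6.890
ΔCt(4°C) = 30.290 − 21.770 = 8.520
ΔΔCt = 8.520 − 6.890 = 1.630
Fold change = 2^(−1.630) = 0.3231

0.323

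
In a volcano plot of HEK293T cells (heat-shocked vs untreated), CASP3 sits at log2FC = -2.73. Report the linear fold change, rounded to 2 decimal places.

0.15

Fold change = 2^(-2.73) = 0.151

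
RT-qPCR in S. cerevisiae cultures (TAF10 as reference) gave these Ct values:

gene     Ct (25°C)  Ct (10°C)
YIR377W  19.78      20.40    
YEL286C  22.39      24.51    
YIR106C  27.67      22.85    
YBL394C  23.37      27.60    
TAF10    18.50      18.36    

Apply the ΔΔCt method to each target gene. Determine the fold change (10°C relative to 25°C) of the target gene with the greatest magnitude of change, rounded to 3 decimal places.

YIR377W: ΔΔCt = (20.40−18.36) − (19.78−18.50) = 2.04 − 1.28 = 0.76; fold change = 2^-0.76 = 0.590
YEL286C: ΔΔCt = (24.51−18.36) − (22.39−18.50) = 6.15 − 3.89 = 2.26; fold change = 2^-2.26 = 0.209
YIR106C: ΔΔCt = (22.85−18.36) − (27.67−18.50) = 4.49 − 9.17 = -4.68; fold change = 2^4.68 = 25.634
YBL394C: ΔΔCt = (27.60−18.36) − (23.37−18.50) = 9.24 − 4.87 = 4.37; fold change = 2^-4.37 = 0.048
YIR106C has the largest |ΔΔCt| = 4.68.

25.634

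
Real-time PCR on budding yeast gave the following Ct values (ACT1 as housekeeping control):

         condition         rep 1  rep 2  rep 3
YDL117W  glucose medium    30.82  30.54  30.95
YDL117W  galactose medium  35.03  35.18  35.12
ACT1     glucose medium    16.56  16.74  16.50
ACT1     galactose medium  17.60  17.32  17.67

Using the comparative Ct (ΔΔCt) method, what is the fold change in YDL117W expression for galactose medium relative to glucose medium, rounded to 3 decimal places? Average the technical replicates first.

Mean Ct: YDL117W glucose medium 30.770; YDL117W galactose medium 35.110; ACT1 glucose medium 16.600; ACT1 galactose medium 17.530
ΔCt(glucose medium) = 30.770 − 16.600 = 14.170
ΔCt(galactose medium) = 35.110 − 17.530 = 17.580
ΔΔCt = 17.580 − 14.170 = 3.410
Fold change = 2^(−3.410) = 0.0941

0.094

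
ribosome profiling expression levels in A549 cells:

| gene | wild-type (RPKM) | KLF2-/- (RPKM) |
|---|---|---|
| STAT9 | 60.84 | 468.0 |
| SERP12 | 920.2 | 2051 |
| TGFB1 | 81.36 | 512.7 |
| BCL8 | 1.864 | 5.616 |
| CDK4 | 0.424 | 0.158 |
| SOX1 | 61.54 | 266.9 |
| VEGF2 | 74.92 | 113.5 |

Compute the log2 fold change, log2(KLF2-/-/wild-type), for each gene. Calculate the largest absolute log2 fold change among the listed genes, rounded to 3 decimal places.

2.943

log2(468.0/60.84) = 2.943  (STAT9)
log2(2051/920.2) = 1.156  (SERP12)
log2(512.7/81.36) = 2.656  (TGFB1)
log2(5.616/1.864) = 1.591  (BCL8)
log2(0.158/0.424) = -1.424  (CDK4)
log2(266.9/61.54) = 2.117  (SOX1)
log2(113.5/74.92) = 0.599  (VEGF2)
The largest magnitude belongs to STAT9.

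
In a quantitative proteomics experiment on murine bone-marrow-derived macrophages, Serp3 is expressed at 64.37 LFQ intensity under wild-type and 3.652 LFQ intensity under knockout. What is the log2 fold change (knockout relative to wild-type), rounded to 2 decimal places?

-4.14

Fold change = 3.652 / 64.37 = 0.0567
log2(0.0567) = -4.140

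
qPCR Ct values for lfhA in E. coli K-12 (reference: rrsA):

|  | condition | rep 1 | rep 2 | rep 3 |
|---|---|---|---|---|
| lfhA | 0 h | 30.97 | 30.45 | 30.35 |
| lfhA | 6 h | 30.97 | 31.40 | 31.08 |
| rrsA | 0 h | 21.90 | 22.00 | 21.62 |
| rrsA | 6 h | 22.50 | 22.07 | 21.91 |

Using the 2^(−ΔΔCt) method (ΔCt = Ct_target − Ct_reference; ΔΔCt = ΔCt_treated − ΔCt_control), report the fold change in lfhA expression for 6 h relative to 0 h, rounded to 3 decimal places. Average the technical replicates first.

0.847

Mean Ct: lfhA 0 h 30.590; lfhA 6 h 31.150; rrsA 0 h 21.840; rrsA 6 h 22.160
ΔCt(0 h) = 30.590 − 21.840 = 8.750
ΔCt(6 h) = 31.150 − 22.160 = 8.990
ΔΔCt = 8.990 − 8.750 = 0.240
Fold change = 2^(−0.240) = 0.8467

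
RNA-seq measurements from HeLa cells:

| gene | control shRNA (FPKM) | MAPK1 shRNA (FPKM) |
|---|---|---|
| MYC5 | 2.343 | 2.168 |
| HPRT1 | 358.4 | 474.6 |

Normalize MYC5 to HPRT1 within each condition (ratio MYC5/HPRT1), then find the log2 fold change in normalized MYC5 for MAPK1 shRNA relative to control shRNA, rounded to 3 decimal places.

-0.517

MYC5/HPRT1 (control shRNA) = 2.343 / 358.4 = 0.0065374
MYC5/HPRT1 (MAPK1 shRNA) = 2.168 / 474.6 = 0.0045681
Fold change = 0.0045681 / 0.0065374 = 0.6988
log2(0.6988) = -0.5171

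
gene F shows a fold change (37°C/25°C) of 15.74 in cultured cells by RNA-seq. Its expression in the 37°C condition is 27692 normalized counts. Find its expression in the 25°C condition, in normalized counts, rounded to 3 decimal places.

25°C expression = 27692 / 15.74 = 1759.339

1759.339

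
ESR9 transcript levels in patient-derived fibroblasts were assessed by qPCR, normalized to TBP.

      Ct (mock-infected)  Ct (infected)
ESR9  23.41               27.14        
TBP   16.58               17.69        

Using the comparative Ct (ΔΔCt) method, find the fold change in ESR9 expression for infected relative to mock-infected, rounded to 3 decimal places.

ΔCt(mock-infected) = 23.410 − 16.580 = 6.830
ΔCt(infected) = 27.140 − 17.690 = 9.450
ΔΔCt = 9.450 − 6.830 = 2.620
Fold change = 2^(−2.620) = 0.1627

0.163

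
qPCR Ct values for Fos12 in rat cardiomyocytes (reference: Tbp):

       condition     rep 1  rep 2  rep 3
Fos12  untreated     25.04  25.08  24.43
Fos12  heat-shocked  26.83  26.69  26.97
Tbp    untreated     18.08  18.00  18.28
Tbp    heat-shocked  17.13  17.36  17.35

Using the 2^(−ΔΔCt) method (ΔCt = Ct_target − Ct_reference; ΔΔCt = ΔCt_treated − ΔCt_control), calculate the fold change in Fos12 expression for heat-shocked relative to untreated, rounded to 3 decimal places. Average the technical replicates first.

Mean Ct: Fos12 untreated 24.850; Fos12 heat-shocked 26.830; Tbp untreated 18.120; Tbp heat-shocked 17.280
ΔCt(untreated) = 24.850 − 18.120 = 6.730
ΔCt(heat-shocked) = 26.830 − 17.280 = 9.550
ΔΔCt = 9.550 − 6.730 = 2.820
Fold change = 2^(−2.820) = 0.1416

0.142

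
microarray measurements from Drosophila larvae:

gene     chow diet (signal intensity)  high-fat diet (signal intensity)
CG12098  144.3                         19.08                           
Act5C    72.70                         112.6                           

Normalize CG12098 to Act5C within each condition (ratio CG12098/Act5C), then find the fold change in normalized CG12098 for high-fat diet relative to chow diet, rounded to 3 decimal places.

CG12098/Act5C (chow diet) = 144.3 / 72.70 = 1.9849
CG12098/Act5C (high-fat diet) = 19.08 / 112.6 = 0.16945
Fold change = 0.16945 / 1.9849 = 0.0854

0.085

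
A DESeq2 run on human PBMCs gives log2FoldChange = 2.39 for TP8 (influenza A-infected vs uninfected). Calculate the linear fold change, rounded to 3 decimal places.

Fold change = 2^(2.39) = 5.2416

5.242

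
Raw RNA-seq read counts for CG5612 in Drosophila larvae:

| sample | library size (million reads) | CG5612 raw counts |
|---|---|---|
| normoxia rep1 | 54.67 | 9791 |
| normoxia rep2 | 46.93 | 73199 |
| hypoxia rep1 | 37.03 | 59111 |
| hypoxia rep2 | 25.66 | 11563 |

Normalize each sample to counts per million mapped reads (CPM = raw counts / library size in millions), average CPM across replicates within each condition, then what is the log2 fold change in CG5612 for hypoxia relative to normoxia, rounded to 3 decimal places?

CPM(normoxia rep1) = 9791 / 54.67 = 179.0927
CPM(normoxia rep2) = 73199 / 46.93 = 1559.7486
CPM(hypoxia rep1) = 59111 / 37.03 = 1596.3003
CPM(hypoxia rep2) = 11563 / 25.66 = 450.6235
mean CPM(normoxia) = 869.4206; mean CPM(hypoxia) = 1023.4619
Fold change = 1023.4619 / 869.4206 = 1.17718
log2(1.17718) = 0.2353

0.235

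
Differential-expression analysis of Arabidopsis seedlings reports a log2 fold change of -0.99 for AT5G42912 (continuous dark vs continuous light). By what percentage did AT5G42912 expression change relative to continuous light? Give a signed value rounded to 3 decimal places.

-49.652%

Fold change = 2^(-0.99) = 0.5035
Percent change = (FC − 1) × 100% = (0.5035 − 1) × 100 = -49.652%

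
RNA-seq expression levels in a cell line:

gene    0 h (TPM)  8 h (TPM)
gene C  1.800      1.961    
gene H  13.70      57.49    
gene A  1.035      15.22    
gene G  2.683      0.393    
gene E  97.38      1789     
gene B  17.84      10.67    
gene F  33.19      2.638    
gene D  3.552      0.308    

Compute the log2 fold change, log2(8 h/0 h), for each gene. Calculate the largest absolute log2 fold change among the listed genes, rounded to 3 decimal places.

4.199

log2(1.961/1.800) = 0.124  (gene C)
log2(57.49/13.70) = 2.069  (gene H)
log2(15.22/1.035) = 3.878  (gene A)
log2(0.393/2.683) = -2.771  (gene G)
log2(1789/97.38) = 4.199  (gene E)
log2(10.67/17.84) = -0.742  (gene B)
log2(2.638/33.19) = -3.653  (gene F)
log2(0.308/3.552) = -3.528  (gene D)
The largest magnitude belongs to gene E.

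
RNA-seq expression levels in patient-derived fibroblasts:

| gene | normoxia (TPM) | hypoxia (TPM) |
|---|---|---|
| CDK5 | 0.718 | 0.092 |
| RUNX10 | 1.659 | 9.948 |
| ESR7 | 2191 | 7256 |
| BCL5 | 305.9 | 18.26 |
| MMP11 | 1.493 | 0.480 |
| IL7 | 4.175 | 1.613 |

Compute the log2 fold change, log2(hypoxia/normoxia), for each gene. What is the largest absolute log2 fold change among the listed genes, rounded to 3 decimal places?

4.066

log2(0.092/0.718) = -2.964  (CDK5)
log2(9.948/1.659) = 2.584  (RUNX10)
log2(7256/2191) = 1.728  (ESR7)
log2(18.26/305.9) = -4.066  (BCL5)
log2(0.480/1.493) = -1.637  (MMP11)
log2(1.613/4.175) = -1.372  (IL7)
The largest magnitude belongs to BCL5.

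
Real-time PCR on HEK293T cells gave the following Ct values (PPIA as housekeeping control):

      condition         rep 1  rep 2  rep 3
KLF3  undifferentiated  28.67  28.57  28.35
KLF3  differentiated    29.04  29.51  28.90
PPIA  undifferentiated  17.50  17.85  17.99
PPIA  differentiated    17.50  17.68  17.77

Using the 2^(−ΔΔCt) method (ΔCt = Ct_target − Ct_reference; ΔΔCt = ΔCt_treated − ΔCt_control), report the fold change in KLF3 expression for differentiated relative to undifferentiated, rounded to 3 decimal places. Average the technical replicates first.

0.595

Mean Ct: KLF3 undifferentiated 28.530; KLF3 differentiated 29.150; PPIA undifferentiated 17.780; PPIA differentiated 17.650
ΔCt(undifferentiated) = 28.530 − 17.780 = 10.750
ΔCt(differentiated) = 29.150 − 17.650 = 11.500
ΔΔCt = 11.500 − 10.750 = 0.750
Fold change = 2^(−0.750) = 0.5946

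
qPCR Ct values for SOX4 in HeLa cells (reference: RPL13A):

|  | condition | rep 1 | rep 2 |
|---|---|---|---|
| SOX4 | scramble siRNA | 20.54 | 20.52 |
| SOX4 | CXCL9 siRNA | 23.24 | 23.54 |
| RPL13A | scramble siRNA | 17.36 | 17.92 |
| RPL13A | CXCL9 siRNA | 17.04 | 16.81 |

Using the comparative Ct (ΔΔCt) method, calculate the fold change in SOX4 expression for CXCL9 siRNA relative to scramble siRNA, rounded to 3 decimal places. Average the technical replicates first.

Mean Ct: SOX4 scramble siRNA 20.530; SOX4 CXCL9 siRNA 23.390; RPL13A scramble siRNA 17.640; RPL13A CXCL9 siRNA 16.925
ΔCt(scramble siRNA) = 20.530 − 17.640 = 2.890
ΔCt(CXCL9 siRNA) = 23.390 − 16.925 = 6.465
ΔΔCt = 6.465 − 2.890 = 3.575
Fold change = 2^(−3.575) = 0.0839

0.084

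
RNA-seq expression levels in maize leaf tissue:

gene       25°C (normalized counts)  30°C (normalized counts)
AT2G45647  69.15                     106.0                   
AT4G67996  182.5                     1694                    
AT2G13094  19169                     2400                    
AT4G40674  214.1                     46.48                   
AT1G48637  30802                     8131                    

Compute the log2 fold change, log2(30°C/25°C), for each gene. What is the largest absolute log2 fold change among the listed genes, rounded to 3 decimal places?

3.214

log2(106.0/69.15) = 0.616  (AT2G45647)
log2(1694/182.5) = 3.214  (AT4G67996)
log2(2400/19169) = -2.998  (AT2G13094)
log2(46.48/214.1) = -2.204  (AT4G40674)
log2(8131/30802) = -1.922  (AT1G48637)
The largest magnitude belongs to AT4G67996.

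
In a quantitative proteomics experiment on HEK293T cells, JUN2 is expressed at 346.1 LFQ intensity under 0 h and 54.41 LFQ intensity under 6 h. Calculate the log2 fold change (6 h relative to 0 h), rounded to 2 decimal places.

-2.67

Fold change = 54.41 / 346.1 = 0.1572
log2(0.1572) = -2.669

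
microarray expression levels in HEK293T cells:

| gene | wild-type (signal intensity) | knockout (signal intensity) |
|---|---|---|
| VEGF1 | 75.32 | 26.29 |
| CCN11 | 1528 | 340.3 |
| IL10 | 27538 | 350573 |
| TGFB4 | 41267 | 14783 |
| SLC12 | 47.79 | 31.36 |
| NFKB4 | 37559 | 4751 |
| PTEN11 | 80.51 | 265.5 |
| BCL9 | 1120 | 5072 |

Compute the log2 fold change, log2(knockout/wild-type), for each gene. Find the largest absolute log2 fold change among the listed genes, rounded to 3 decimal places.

log2(26.29/75.32) = -1.519  (VEGF1)
log2(340.3/1528) = -2.167  (CCN11)
log2(350573/27538) = 3.670  (IL10)
log2(14783/41267) = -1.481  (TGFB4)
log2(31.36/47.79) = -0.608  (SLC12)
log2(4751/37559) = -2.983  (NFKB4)
log2(265.5/80.51) = 1.721  (PTEN11)
log2(5072/1120) = 2.179  (BCL9)
The largest magnitude belongs to IL10.

3.670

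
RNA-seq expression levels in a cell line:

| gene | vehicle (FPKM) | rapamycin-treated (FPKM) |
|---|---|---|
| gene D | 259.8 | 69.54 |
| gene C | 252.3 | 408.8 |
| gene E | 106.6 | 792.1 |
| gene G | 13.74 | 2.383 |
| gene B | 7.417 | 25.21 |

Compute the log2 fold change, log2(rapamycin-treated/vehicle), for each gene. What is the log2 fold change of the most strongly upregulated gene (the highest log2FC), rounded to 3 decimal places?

log2(69.54/259.8) = -1.901  (gene D)
log2(408.8/252.3) = 0.696  (gene C)
log2(792.1/106.6) = 2.893  (gene E)
log2(2.383/13.74) = -2.528  (gene G)
log2(25.21/7.417) = 1.765  (gene B)
gene E is most strongly upregulated.

2.893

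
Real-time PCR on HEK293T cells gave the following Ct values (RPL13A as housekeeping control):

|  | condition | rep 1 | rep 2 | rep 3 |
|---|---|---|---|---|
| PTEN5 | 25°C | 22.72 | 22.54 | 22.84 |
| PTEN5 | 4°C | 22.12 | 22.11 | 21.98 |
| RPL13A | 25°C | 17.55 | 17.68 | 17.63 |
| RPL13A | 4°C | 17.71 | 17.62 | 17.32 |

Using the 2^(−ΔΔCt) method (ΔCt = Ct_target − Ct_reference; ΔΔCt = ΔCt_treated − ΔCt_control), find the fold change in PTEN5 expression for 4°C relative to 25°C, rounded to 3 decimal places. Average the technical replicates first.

1.474

Mean Ct: PTEN5 25°C 22.700; PTEN5 4°C 22.070; RPL13A 25°C 17.620; RPL13A 4°C 17.550
ΔCt(25°C) = 22.700 − 17.620 = 5.080
ΔCt(4°C) = 22.070 − 17.550 = 4.520
ΔΔCt = 4.520 − 5.080 = -0.560
Fold change = 2^(−(-0.560)) = 2^0.560 = 1.4743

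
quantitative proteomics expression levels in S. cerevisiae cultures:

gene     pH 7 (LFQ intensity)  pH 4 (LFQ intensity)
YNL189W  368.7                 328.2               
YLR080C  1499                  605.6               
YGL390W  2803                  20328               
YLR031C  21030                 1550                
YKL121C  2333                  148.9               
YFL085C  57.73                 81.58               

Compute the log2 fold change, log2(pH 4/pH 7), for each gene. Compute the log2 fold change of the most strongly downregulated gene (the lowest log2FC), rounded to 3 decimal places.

-3.970

log2(328.2/368.7) = -0.168  (YNL189W)
log2(605.6/1499) = -1.308  (YLR080C)
log2(20328/2803) = 2.858  (YGL390W)
log2(1550/21030) = -3.762  (YLR031C)
log2(148.9/2333) = -3.970  (YKL121C)
log2(81.58/57.73) = 0.499  (YFL085C)
YKL121C is most strongly downregulated.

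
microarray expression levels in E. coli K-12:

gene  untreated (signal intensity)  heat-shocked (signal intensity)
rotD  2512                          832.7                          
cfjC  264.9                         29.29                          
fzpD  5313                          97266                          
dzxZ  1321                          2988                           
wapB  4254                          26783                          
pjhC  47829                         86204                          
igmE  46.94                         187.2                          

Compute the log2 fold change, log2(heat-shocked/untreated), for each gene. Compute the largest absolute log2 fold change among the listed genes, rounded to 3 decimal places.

log2(832.7/2512) = -1.593  (rotD)
log2(29.29/264.9) = -3.177  (cfjC)
log2(97266/5313) = 4.194  (fzpD)
log2(2988/1321) = 1.178  (dzxZ)
log2(26783/4254) = 2.654  (wapB)
log2(86204/47829) = 0.850  (pjhC)
log2(187.2/46.94) = 1.996  (igmE)
The largest magnitude belongs to fzpD.

4.194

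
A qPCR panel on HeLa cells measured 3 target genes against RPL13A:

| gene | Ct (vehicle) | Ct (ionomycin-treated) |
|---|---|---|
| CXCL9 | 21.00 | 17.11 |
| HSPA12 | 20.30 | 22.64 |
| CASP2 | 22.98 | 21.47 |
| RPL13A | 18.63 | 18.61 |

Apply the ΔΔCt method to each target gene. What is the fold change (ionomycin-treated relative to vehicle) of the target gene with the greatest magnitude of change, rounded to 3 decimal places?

14.621

CXCL9: ΔΔCt = (17.11−18.61) − (21.00−18.63) = -1.50 − 2.37 = -3.87; fold change = 2^3.87 = 14.621
HSPA12: ΔΔCt = (22.64−18.61) − (20.30−18.63) = 4.03 − 1.67 = 2.36; fold change = 2^-2.36 = 0.195
CASP2: ΔΔCt = (21.47−18.61) − (22.98−18.63) = 2.86 − 4.35 = -1.49; fold change = 2^1.49 = 2.809
CXCL9 has the largest |ΔΔCt| = 3.87.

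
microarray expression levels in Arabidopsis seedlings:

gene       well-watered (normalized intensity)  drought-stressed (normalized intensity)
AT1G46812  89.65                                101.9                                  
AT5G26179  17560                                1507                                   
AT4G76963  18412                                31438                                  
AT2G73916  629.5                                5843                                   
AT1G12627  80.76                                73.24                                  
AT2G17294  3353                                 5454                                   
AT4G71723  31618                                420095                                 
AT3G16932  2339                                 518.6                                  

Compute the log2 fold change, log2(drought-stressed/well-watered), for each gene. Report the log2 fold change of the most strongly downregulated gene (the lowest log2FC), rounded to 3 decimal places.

-3.543

log2(101.9/89.65) = 0.185  (AT1G46812)
log2(1507/17560) = -3.543  (AT5G26179)
log2(31438/18412) = 0.772  (AT4G76963)
log2(5843/629.5) = 3.214  (AT2G73916)
log2(73.24/80.76) = -0.141  (AT1G12627)
log2(5454/3353) = 0.702  (AT2G17294)
log2(420095/31618) = 3.732  (AT4G71723)
log2(518.6/2339) = -2.173  (AT3G16932)
AT5G26179 is most strongly downregulated.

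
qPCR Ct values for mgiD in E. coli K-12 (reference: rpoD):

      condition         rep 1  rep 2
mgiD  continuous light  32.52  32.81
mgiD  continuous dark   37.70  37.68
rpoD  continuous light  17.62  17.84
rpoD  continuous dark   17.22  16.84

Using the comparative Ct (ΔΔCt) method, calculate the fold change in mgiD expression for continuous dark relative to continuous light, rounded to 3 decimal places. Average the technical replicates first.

0.019

Mean Ct: mgiD continuous light 32.665; mgiD continuous dark 37.690; rpoD continuous light 17.730; rpoD continuous dark 17.030
ΔCt(continuous light) = 32.665 − 17.730 = 14.935
ΔCt(continuous dark) = 37.690 − 17.030 = 20.660
ΔΔCt = 20.660 − 14.935 = 5.725
Fold change = 2^(−5.725) = 0.0189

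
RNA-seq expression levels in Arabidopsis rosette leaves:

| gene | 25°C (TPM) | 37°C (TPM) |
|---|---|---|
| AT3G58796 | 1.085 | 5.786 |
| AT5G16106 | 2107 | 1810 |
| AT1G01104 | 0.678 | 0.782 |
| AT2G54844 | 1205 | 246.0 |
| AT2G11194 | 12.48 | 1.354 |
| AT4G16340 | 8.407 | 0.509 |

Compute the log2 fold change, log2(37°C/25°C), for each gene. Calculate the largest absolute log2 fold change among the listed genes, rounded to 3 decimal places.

4.046

log2(5.786/1.085) = 2.415  (AT3G58796)
log2(1810/2107) = -0.219  (AT5G16106)
log2(0.782/0.678) = 0.206  (AT1G01104)
log2(246.0/1205) = -2.292  (AT2G54844)
log2(1.354/12.48) = -3.204  (AT2G11194)
log2(0.509/8.407) = -4.046  (AT4G16340)
The largest magnitude belongs to AT4G16340.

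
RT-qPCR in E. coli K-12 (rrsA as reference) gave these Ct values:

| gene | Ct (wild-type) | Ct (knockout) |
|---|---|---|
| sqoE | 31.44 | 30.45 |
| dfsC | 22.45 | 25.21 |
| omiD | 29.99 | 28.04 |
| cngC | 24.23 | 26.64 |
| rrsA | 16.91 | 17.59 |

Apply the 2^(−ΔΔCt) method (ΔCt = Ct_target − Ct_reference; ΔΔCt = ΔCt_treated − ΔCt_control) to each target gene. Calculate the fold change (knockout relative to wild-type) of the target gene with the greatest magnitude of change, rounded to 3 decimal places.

sqoE: ΔΔCt = (30.45−17.59) − (31.44−16.91) = 12.86 − 14.53 = -1.67; fold change = 2^1.67 = 3.182
dfsC: ΔΔCt = (25.21−17.59) − (22.45−16.91) = 7.62 − 5.54 = 2.08; fold change = 2^-2.08 = 0.237
omiD: ΔΔCt = (28.04−17.59) − (29.99−16.91) = 10.45 − 13.08 = -2.63; fold change = 2^2.63 = 6.190
cngC: ΔΔCt = (26.64−17.59) − (24.23−16.91) = 9.05 − 7.32 = 1.73; fold change = 2^-1.73 = 0.301
omiD has the largest |ΔΔCt| = 2.63.

6.190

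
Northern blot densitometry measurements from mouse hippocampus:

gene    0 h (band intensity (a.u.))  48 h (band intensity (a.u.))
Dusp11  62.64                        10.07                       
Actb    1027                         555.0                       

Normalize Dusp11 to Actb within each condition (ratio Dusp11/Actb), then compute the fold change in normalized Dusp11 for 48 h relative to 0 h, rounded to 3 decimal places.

Dusp11/Actb (0 h) = 62.64 / 1027 = 0.060993
Dusp11/Actb (48 h) = 10.07 / 555.0 = 0.018144
Fold change = 0.018144 / 0.060993 = 0.2975

0.297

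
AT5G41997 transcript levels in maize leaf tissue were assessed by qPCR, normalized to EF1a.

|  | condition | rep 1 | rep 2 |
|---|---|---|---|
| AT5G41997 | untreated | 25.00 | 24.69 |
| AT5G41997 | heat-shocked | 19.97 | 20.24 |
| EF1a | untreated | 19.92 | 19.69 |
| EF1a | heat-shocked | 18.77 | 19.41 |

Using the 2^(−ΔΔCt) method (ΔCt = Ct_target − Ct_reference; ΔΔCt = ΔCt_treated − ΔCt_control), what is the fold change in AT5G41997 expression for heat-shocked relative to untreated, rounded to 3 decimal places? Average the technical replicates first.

Mean Ct: AT5G41997 untreated 24.845; AT5G41997 heat-shocked 20.105; EF1a untreated 19.805; EF1a heat-shocked 19.090
ΔCt(untreated) = 24.845 − 19.805 = 5.040
ΔCt(heat-shocked) = 20.105 − 19.090 = 1.015
ΔΔCt = 1.015 − 5.040 = -4.025
Fold change = 2^(−(-4.025)) = 2^4.025 = 16.2797

16.280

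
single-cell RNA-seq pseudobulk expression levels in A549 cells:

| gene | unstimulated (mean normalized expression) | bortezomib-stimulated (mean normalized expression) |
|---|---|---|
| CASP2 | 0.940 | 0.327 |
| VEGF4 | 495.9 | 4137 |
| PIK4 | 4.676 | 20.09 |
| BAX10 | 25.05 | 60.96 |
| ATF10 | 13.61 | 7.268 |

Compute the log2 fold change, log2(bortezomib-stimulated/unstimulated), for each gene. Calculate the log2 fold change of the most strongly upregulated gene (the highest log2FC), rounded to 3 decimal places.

3.060

log2(0.327/0.940) = -1.523  (CASP2)
log2(4137/495.9) = 3.060  (VEGF4)
log2(20.09/4.676) = 2.103  (PIK4)
log2(60.96/25.05) = 1.283  (BAX10)
log2(7.268/13.61) = -0.905  (ATF10)
VEGF4 is most strongly upregulated.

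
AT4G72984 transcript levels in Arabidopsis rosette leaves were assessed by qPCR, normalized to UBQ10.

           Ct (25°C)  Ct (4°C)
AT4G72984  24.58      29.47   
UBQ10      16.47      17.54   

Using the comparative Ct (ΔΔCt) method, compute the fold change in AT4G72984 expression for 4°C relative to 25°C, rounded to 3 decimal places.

0.071

ΔCt(25°C) = 24.580 − 16.470 = 8.110
ΔCt(4°C) = 29.470 − 17.540 = 11.930
ΔΔCt = 11.930 − 8.110 = 3.820
Fold change = 2^(−3.820) = 0.0708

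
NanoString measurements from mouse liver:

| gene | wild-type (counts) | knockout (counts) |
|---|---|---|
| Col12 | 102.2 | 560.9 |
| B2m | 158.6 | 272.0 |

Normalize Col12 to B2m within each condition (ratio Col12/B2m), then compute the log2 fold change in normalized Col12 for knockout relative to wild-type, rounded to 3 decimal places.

Col12/B2m (wild-type) = 102.2 / 158.6 = 0.64439
Col12/B2m (knockout) = 560.9 / 272.0 = 2.0621
Fold change = 2.0621 / 0.64439 = 3.2001
log2(3.2001) = 1.6781

1.678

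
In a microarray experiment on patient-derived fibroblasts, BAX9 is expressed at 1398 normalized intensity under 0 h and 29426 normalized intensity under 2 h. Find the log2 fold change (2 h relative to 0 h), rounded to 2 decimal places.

Fold change = 29426 / 1398 = 21.0486
log2(21.0486) = 4.396

4.40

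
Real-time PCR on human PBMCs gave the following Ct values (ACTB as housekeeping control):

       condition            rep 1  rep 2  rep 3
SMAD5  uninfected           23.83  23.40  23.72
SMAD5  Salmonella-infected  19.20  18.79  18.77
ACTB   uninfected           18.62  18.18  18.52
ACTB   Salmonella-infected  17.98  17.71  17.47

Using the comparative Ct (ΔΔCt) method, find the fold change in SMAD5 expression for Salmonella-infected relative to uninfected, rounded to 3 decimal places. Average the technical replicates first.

16.111

Mean Ct: SMAD5 uninfected 23.650; SMAD5 Salmonella-infected 18.920; ACTB uninfected 18.440; ACTB Salmonella-infected 17.720
ΔCt(uninfected) = 23.650 − 18.440 = 5.210
ΔCt(Salmonella-infected) = 18.920 − 17.720 = 1.200
ΔΔCt = 1.200 − 5.210 = -4.010
Fold change = 2^(−(-4.010)) = 2^4.010 = 16.1113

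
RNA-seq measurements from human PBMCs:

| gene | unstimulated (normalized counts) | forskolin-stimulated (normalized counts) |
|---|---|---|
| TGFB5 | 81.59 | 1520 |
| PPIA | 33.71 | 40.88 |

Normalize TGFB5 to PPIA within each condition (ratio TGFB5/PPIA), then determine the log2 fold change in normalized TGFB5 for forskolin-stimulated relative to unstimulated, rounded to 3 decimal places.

TGFB5/PPIA (unstimulated) = 81.59 / 33.71 = 2.4204
TGFB5/PPIA (forskolin-stimulated) = 1520 / 40.88 = 37.182
Fold change = 37.182 / 2.4204 = 15.3622
log2(15.3622) = 3.9413

3.941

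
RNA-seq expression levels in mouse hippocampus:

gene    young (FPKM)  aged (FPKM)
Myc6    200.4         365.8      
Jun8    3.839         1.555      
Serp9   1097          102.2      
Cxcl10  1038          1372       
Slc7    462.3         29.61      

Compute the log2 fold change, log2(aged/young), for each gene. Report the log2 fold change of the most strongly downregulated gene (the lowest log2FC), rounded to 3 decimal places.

-3.965

log2(365.8/200.4) = 0.868  (Myc6)
log2(1.555/3.839) = -1.304  (Jun8)
log2(102.2/1097) = -3.424  (Serp9)
log2(1372/1038) = 0.402  (Cxcl10)
log2(29.61/462.3) = -3.965  (Slc7)
Slc7 is most strongly downregulated.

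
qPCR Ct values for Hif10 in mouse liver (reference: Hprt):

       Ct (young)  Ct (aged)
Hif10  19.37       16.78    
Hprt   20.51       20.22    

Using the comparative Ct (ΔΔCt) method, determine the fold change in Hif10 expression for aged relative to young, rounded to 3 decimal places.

ΔCt(young) = 19.370 − 20.510 = -1.140
ΔCt(aged) = 16.780 − 20.220 = -3.440
ΔΔCt = -3.440 − (-1.140) = -2.300
Fold change = 2^(−(-2.300)) = 2^2.300 = 4.9246

4.925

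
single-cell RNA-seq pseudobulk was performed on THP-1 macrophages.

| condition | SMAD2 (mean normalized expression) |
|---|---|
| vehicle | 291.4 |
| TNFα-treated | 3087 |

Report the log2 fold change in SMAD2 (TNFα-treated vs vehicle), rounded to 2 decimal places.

Fold change = 3087 / 291.4 = 10.5937
log2(10.5937) = 3.405

3.41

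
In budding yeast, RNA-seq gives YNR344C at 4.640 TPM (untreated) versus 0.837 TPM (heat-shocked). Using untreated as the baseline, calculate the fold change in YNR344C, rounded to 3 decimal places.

Fold change = 0.837 / 4.640 = 0.1804
YNR344C is downregulated.

0.180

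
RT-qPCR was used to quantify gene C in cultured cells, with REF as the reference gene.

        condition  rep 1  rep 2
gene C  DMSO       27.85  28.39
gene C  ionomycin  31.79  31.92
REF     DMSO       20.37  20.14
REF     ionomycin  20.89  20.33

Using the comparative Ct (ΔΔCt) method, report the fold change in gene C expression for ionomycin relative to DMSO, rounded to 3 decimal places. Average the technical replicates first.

Mean Ct: gene C DMSO 28.120; gene C ionomycin 31.855; REF DMSO 20.255; REF ionomycin 20.610
ΔCt(DMSO) = 28.120 − 20.255 = 7.865
ΔCt(ionomycin) = 31.855 − 20.610 = 11.245
ΔΔCt = 11.245 − 7.865 = 3.380
Fold change = 2^(−3.380) = 0.0961

0.096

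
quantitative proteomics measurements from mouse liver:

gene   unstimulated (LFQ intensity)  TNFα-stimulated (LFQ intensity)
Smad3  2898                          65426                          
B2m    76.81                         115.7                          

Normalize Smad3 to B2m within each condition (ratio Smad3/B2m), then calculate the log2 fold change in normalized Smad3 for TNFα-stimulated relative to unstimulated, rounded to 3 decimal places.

3.906

Smad3/B2m (unstimulated) = 2898 / 76.81 = 37.729
Smad3/B2m (TNFα-stimulated) = 65426 / 115.7 = 565.48
Fold change = 565.48 / 37.729 = 14.9877
log2(14.9877) = 3.9057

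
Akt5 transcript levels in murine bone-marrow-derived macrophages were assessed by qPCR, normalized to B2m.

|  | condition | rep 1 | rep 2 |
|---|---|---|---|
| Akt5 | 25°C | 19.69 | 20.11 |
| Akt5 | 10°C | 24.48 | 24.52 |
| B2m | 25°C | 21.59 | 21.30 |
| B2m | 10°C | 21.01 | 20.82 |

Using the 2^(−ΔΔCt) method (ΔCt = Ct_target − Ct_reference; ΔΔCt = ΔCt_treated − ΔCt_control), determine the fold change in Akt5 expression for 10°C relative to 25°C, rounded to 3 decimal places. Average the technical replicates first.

0.029

Mean Ct: Akt5 25°C 19.900; Akt5 10°C 24.500; B2m 25°C 21.445; B2m 10°C 20.915
ΔCt(25°C) = 19.900 − 21.445 = -1.545
ΔCt(10°C) = 24.500 − 20.915 = 3.585
ΔΔCt = 3.585 − (-1.545) = 5.130
Fold change = 2^(−5.130) = 0.0286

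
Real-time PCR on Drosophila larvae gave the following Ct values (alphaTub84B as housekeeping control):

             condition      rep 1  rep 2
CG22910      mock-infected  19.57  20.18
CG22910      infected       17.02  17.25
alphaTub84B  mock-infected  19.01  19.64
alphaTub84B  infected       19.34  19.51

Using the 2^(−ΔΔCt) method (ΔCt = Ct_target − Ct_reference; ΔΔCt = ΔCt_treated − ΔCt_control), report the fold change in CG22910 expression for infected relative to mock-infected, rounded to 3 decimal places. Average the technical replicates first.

Mean Ct: CG22910 mock-infected 19.875; CG22910 infected 17.135; alphaTub84B mock-infected 19.325; alphaTub84B infected 19.425
ΔCt(mock-infected) = 19.875 − 19.325 = 0.550
ΔCt(infected) = 17.135 − 19.425 = -2.290
ΔΔCt = -2.290 − 0.550 = -2.840
Fold change = 2^(−(-2.840)) = 2^2.840 = 7.1602

7.160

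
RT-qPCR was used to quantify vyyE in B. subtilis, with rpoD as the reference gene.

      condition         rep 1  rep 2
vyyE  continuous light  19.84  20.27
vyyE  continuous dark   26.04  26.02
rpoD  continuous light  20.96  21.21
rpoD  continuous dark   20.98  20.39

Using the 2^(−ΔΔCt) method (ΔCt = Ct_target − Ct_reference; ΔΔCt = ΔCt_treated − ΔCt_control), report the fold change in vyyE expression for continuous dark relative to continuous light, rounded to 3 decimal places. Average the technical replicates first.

Mean Ct: vyyE continuous light 20.055; vyyE continuous dark 26.030; rpoD continuous light 21.085; rpoD continuous dark 20.685
ΔCt(continuous light) = 20.055 − 21.085 = -1.030
ΔCt(continuous dark) = 26.030 − 20.685 = 5.345
ΔΔCt = 5.345 − (-1.030) = 6.375
Fold change = 2^(−6.375) = 0.0120

0.012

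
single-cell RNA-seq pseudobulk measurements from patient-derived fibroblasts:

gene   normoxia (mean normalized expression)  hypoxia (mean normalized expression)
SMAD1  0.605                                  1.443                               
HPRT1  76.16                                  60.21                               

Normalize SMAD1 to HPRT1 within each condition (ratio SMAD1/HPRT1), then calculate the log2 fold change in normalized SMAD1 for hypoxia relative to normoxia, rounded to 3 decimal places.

1.593

SMAD1/HPRT1 (normoxia) = 0.605 / 76.16 = 0.0079438
SMAD1/HPRT1 (hypoxia) = 1.443 / 60.21 = 0.023966
Fold change = 0.023966 / 0.0079438 = 3.0170
log2(3.0170) = 1.5931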